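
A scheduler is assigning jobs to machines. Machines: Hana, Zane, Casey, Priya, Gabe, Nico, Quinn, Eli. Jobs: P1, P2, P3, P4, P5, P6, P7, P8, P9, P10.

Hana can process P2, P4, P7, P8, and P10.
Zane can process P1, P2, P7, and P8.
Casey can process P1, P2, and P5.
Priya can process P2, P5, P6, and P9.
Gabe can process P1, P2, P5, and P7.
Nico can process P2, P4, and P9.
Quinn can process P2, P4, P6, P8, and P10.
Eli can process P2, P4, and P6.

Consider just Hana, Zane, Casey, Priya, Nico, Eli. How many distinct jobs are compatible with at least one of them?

The union of neighbours of {Hana, Zane, Casey, Priya, Nico, Eli} is {P1, P2, P4, P5, P6, P7, P8, P9, P10}, which has 9 elements.
Since |N(S)| = 9 ≥ |S| = 6, Hall's condition holds for this subset.

9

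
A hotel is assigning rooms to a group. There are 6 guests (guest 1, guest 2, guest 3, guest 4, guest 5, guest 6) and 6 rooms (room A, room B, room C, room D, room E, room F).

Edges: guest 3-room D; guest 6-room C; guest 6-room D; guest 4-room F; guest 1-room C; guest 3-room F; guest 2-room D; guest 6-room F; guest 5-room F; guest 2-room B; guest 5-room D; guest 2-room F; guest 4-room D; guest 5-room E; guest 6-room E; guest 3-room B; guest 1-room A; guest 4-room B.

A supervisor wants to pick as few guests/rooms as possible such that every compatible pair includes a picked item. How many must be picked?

{guest 1, guest 2, guest 3, guest 4, guest 5, guest 6} is a vertex cover of size 6: every edge has an endpoint in this set.
No smaller cover exists because guest 1–room A, guest 2–room D, guest 3–room B, guest 4–room F, guest 5–room E, guest 6–room C is a matching of size 6, and a cover must include an endpoint of each of these disjoint edges (König's theorem).

6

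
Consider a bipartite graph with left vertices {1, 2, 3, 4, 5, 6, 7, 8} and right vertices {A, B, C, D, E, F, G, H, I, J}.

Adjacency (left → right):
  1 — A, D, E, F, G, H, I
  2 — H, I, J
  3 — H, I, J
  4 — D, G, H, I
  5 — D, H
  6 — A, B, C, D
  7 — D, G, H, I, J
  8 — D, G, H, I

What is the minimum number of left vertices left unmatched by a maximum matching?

A valid assignment of size 7: 1→A, 2→I, 3→H, 4→G, 5→D, 6→B, 7→J.
The set {2, 3, 4, 5, 7, 8} has only 5 neighbours ({D, G, H, I, J}), so by Hall's theorem at most 7 of the 8 left vertices can be matched.
That matches 7 of the 8, leaving 1 unmatched; no matching can do better.

1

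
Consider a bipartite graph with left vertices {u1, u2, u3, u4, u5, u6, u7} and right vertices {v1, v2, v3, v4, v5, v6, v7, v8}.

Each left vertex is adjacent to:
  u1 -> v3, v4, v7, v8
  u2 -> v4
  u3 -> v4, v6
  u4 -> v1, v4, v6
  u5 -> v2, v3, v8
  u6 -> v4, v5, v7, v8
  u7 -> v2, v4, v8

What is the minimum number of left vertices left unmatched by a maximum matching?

0

For example, pair u1–v7, u2–v4, u3–v6, u4–v1, u5–v3, u6–v8, u7–v2.
This saturates every left vertex, so 7 is the maximum.
That matches 7 of the 7, leaving 0 unmatched; no matching can do better.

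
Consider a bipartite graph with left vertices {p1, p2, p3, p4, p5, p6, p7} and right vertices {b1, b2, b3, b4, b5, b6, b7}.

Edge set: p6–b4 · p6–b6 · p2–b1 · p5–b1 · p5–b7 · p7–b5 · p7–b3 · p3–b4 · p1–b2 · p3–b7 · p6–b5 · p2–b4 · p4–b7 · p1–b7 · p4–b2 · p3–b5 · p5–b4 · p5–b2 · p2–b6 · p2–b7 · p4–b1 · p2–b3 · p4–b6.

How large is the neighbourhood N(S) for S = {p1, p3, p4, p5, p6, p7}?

7

The union of neighbours of {p1, p3, p4, p5, p6, p7} is {b1, b2, b3, b4, b5, b6, b7}, which has 7 elements.
Since |N(S)| = 7 ≥ |S| = 6, Hall's condition holds for this subset.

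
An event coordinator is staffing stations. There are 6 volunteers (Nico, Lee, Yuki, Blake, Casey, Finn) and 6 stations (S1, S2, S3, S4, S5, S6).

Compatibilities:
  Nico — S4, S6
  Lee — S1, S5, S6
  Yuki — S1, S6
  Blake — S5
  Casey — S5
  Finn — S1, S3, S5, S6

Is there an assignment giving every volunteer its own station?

No

The set {Blake, Casey} has only 1 neighbour ({S5}), so by Hall's theorem at most 5 of the 6 volunteers can be matched.
Hence no matching covers every volunteer.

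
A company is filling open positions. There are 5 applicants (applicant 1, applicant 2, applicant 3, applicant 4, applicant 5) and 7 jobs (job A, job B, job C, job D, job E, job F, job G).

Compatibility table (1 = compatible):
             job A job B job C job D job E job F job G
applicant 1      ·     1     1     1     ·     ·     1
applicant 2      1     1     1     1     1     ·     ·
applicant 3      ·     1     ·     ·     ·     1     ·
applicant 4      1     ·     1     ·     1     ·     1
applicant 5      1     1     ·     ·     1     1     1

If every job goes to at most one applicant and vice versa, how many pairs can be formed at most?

For example, pair applicant 1–job G, applicant 2–job D, applicant 3–job B, applicant 4–job A, applicant 5–job F.
All 5 applicants are matched, so no larger matching exists.

5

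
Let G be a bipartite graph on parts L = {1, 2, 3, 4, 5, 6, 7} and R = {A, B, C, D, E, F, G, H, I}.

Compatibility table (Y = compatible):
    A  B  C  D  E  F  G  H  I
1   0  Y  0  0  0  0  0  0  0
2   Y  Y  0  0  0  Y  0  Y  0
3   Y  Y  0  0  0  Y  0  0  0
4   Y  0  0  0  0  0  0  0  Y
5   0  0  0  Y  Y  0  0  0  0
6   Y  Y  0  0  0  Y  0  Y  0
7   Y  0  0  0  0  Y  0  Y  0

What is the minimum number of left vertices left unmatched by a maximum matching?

1

A valid assignment of size 6: 1–B, 2–H, 3–A, 4–I, 5–E, 6–F.
The set {1, 2, 3, 6, 7} has only 4 neighbours ({A, B, F, H}), so by Hall's theorem at most 6 of the 7 left vertices can be matched.
That matches 6 of the 7, leaving 1 unmatched; no matching can do better.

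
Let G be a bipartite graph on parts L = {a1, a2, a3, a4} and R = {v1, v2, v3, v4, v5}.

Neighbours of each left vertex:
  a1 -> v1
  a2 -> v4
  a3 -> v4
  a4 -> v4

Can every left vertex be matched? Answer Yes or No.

The set {a2, a3, a4} has only 1 neighbour ({v4}), so by Hall's theorem at most 2 of the 4 left vertices can be matched.
Hence no matching covers every left vertex.

No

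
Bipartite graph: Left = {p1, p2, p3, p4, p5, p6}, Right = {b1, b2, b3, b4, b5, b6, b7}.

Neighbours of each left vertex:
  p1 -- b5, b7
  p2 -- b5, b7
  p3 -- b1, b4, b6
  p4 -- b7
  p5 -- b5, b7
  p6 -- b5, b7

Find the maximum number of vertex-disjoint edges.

A valid assignment of size 3: p1→b7, p2→b5, p3→b6.
The set {p1, p2, p4, p5, p6} has only 2 neighbours ({b5, b7}), so by Hall's theorem at most 3 of the 6 left vertices can be matched.

3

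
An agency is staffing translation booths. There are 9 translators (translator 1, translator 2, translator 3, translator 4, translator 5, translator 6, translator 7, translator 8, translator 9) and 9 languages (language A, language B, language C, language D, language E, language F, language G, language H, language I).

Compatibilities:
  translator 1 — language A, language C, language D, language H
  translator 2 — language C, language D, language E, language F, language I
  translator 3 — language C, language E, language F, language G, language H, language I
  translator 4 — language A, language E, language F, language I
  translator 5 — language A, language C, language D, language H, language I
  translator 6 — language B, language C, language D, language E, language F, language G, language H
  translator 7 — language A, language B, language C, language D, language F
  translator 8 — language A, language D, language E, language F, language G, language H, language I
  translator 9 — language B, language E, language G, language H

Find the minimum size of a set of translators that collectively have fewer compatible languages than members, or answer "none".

A matching saturating every translator exists, for instance translator 1→language H, translator 2→language E, translator 3→language G, translator 4→language A, translator 5→language I, translator 6→language F, translator 7→language C, translator 8→language D, translator 9→language B.
By Hall's marriage theorem, this means |N(S)| ≥ |S| for every subset S, so no violating subset exists.

none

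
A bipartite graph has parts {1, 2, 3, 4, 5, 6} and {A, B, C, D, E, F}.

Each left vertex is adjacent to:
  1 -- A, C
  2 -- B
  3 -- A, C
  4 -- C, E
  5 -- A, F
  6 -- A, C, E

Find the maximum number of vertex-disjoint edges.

A valid assignment of size 5: 1-A, 2-B, 3-C, 4-E, 5-F.
The set {1, 3, 4, 6} has only 3 neighbours ({A, C, E}), so by Hall's theorem at most 5 of the 6 left vertices can be matched.

5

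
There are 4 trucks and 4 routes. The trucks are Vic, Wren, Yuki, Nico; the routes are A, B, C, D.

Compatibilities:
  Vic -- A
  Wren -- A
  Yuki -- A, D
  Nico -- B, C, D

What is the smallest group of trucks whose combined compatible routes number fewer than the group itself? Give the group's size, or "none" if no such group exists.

Take S = {Vic, Wren}. Its neighbourhood is {A}, so |N(S)| = 1 < |S| = 2.
No single vertex violates Hall's condition since each has at least one neighbour, so 2 is the minimum.

2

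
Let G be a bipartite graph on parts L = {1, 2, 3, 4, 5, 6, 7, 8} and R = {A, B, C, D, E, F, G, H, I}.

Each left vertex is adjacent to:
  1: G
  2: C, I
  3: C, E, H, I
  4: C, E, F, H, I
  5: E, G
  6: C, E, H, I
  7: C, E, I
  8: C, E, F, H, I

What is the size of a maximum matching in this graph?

6

One maximum matching: 1–G, 2–I, 3–H, 4–F, 5–E, 6–C.
The set {1, 2, 3, 4, 5, 6, 7, 8} has only 6 neighbours ({C, E, F, G, H, I}), so by Hall's theorem at most 6 of the 8 left vertices can be matched.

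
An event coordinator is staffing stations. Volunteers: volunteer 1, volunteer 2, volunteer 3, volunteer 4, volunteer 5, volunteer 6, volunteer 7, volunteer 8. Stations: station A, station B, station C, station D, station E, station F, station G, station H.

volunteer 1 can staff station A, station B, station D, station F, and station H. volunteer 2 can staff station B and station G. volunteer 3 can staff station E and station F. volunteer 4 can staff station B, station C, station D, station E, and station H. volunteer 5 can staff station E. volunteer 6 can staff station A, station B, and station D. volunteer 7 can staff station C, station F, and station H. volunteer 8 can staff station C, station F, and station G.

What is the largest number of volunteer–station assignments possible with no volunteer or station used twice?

A valid assignment of size 8: volunteer 1-station A, volunteer 2-station G, volunteer 3-station F, volunteer 4-station B, volunteer 5-station E, volunteer 6-station D, volunteer 7-station H, volunteer 8-station C.
This saturates every volunteer, so 8 is the maximum.

8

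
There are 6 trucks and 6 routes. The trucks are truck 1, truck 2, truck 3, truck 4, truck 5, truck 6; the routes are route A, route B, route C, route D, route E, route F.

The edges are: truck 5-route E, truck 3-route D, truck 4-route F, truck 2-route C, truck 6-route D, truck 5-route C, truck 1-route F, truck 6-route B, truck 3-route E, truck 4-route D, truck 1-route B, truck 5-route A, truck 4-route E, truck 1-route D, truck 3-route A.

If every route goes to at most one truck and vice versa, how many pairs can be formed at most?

For example, pair truck 1–route F, truck 2–route C, truck 3–route D, truck 4–route E, truck 5–route A, truck 6–route B.
This saturates every truck, so 6 is the maximum.

6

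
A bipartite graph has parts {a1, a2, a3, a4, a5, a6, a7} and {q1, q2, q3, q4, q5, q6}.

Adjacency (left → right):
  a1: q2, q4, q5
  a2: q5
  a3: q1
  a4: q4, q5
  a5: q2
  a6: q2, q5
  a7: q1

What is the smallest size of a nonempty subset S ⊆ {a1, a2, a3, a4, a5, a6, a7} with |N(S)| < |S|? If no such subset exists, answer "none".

2

Take S = {a3, a7}. Its neighbourhood is {q1}, so |N(S)| = 1 < |S| = 2.
No single vertex violates Hall's condition since each has at least one neighbour, so 2 is the minimum.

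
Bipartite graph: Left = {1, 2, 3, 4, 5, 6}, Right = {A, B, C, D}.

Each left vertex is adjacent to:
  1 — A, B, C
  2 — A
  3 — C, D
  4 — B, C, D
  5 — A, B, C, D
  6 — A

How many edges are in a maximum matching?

4

A valid assignment of size 4: 1→C, 2→A, 3→D, 4→B.
The set {1, 2, 3, 4, 5, 6} has only 4 neighbours ({A, B, C, D}), so by Hall's theorem at most 4 of the 6 left vertices can be matched.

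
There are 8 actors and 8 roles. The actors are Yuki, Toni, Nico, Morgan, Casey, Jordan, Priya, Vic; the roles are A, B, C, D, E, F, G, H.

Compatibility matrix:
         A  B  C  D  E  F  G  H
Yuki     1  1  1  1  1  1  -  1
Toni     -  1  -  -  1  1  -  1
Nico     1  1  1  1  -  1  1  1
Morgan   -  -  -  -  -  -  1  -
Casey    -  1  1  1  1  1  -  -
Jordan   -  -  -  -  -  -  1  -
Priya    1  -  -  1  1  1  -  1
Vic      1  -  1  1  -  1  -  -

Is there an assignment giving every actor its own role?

The set {Morgan, Jordan} has only 1 neighbour ({G}), so by Hall's theorem at most 7 of the 8 actors can be matched.
Hence no matching covers every actor.

No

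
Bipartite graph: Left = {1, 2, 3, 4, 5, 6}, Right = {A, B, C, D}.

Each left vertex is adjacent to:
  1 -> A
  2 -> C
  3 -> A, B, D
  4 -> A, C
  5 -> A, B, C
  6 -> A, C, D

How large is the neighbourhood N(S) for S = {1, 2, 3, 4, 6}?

4

The union of neighbours of {1, 2, 3, 4, 6} is {A, B, C, D}, which has 4 elements.
Since |N(S)| = 4 < |S| = 5, Hall's condition fails for this subset.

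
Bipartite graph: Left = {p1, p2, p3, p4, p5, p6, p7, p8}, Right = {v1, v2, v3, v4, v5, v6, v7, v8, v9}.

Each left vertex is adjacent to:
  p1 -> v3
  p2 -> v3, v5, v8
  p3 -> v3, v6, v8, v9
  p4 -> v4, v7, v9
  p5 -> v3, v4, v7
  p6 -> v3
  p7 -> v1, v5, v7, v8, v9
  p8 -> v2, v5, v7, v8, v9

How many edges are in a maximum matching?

A valid assignment of size 7: p1-v3, p2-v8, p3-v6, p4-v4, p5-v7, p7-v1, p8-v2.
The set {p1, p6} has only 1 neighbour ({v3}), so by Hall's theorem at most 7 of the 8 left vertices can be matched.

7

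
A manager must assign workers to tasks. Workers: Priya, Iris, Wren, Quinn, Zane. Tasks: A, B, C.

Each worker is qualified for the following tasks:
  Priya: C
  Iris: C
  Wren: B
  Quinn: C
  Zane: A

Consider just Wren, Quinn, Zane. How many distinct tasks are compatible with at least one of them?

3

The union of neighbours of {Wren, Quinn, Zane} is {A, B, C}, which has 3 elements.
Since |N(S)| = 3 ≥ |S| = 3, Hall's condition holds for this subset.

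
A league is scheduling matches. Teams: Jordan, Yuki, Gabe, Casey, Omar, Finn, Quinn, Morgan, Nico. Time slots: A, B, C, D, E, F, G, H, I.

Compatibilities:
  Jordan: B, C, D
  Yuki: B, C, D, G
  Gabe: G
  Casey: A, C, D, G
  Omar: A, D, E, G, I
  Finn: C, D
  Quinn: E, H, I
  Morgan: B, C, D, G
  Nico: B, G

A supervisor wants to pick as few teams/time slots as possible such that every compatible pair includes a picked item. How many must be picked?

7

The 7 edges Jordan–B, Yuki–D, Gabe–G, Casey–A, Omar–I, Finn–C, Quinn–E form a matching, so any vertex cover needs at least 7 vertices (one per matched edge).
Conversely {Casey, Omar, Quinn, B, C, D, G} meets every edge and has exactly 7 vertices, so 7 is optimal.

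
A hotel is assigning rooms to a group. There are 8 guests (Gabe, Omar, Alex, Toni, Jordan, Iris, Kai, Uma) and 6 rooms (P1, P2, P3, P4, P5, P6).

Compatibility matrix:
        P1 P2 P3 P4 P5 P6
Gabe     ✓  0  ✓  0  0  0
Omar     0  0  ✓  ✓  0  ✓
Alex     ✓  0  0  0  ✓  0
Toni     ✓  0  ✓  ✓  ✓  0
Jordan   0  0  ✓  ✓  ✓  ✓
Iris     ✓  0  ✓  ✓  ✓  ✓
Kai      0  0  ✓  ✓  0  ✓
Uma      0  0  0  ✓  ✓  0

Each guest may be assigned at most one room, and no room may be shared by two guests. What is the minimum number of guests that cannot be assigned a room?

For example, pair Gabe–P3, Omar–P6, Alex–P1, Toni–P4, Jordan–P5.
The set {Gabe, Omar, Alex, Toni, Jordan, Iris, Kai, Uma} has only 5 neighbours ({P1, P3, P4, P5, P6}), so by Hall's theorem at most 5 of the 8 guests can be matched.
That matches 5 of the 8, leaving 3 unmatched; no matching can do better.

3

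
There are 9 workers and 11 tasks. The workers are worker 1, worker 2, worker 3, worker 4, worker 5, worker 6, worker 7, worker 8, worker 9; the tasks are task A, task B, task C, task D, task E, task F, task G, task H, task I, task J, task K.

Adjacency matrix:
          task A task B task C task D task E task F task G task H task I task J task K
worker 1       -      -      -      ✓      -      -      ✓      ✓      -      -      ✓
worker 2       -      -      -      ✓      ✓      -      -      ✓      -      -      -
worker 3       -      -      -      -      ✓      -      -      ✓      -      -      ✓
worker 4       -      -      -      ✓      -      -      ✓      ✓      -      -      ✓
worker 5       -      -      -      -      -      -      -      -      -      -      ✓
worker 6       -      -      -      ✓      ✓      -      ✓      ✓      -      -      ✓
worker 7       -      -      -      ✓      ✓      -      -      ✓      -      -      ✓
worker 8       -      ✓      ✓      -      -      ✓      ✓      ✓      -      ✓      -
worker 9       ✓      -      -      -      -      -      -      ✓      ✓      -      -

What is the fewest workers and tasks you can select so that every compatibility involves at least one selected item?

The 7 edges worker 1–task G, worker 2–task E, worker 3–task H, worker 4–task D, worker 5–task K, worker 8–task F, worker 9–task A form a matching, so any vertex cover needs at least 7 vertices (one per matched edge).
Conversely {worker 8, worker 9, task D, task E, task G, task H, task K} meets every edge and has exactly 7 vertices, so 7 is optimal.

7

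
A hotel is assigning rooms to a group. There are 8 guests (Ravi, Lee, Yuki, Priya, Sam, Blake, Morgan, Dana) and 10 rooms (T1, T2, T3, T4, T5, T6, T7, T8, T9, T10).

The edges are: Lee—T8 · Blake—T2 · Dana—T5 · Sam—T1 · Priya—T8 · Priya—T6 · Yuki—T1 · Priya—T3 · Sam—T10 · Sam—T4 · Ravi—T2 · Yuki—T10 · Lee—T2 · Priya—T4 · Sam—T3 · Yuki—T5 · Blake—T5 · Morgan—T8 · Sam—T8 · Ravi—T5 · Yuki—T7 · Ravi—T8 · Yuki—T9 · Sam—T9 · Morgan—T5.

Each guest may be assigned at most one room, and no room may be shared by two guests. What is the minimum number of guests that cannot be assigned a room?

2

A valid assignment of size 6: Ravi–T8, Lee–T2, Yuki–T7, Priya–T6, Sam–T10, Blake–T5.
The set {Ravi, Lee, Blake, Morgan, Dana} has only 3 neighbours ({T2, T5, T8}), so by Hall's theorem at most 6 of the 8 guests can be matched.
That matches 6 of the 8, leaving 2 unmatched; no matching can do better.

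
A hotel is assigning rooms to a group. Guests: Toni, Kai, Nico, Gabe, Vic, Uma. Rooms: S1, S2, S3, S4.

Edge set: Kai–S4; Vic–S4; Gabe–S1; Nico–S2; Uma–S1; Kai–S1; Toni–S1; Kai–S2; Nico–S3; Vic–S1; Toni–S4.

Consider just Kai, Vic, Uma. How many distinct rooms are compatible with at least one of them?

The union of neighbours of {Kai, Vic, Uma} is {S1, S2, S4}, which has 3 elements.
Since |N(S)| = 3 ≥ |S| = 3, Hall's condition holds for this subset.

3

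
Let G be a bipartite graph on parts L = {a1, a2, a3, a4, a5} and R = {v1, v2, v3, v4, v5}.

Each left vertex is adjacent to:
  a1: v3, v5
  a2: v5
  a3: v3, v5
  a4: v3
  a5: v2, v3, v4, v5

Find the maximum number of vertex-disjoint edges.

For example, pair a1–v3, a2–v5, a5–v2.
The set {a1, a2, a3, a4} has only 2 neighbours ({v3, v5}), so by Hall's theorem at most 3 of the 5 left vertices can be matched.

3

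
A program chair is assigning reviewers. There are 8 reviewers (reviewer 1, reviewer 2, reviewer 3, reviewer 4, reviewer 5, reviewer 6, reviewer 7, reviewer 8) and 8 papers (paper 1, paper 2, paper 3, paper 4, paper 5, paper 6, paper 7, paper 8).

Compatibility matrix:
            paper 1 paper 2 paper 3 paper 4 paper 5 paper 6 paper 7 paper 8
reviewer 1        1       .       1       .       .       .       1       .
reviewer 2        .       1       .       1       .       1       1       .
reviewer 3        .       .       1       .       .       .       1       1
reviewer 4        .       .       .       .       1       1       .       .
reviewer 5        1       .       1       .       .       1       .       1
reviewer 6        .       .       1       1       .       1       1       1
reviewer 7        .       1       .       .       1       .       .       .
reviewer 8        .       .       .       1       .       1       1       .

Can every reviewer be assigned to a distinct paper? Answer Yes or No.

For example, pair reviewer 1-paper 1, reviewer 2-paper 4, reviewer 3-paper 8, reviewer 4-paper 5, reviewer 5-paper 6, reviewer 6-paper 3, reviewer 7-paper 2, reviewer 8-paper 7.
All 8 reviewers are covered.

Yes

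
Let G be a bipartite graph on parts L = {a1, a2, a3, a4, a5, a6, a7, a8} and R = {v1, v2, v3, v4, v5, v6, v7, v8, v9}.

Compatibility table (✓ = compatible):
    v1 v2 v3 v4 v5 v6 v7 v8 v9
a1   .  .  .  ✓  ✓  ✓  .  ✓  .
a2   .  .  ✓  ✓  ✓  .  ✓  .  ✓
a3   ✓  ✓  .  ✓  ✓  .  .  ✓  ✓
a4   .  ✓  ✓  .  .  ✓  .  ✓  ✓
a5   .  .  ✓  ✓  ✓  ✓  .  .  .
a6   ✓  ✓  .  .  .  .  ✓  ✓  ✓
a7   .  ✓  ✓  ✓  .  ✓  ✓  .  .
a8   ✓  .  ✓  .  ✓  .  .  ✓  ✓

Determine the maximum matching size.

8

For example, pair a1→v8, a2→v9, a3→v5, a4→v6, a5→v4, a6→v1, a7→v2, a8→v3.
All 8 left vertices are matched, so no larger matching exists.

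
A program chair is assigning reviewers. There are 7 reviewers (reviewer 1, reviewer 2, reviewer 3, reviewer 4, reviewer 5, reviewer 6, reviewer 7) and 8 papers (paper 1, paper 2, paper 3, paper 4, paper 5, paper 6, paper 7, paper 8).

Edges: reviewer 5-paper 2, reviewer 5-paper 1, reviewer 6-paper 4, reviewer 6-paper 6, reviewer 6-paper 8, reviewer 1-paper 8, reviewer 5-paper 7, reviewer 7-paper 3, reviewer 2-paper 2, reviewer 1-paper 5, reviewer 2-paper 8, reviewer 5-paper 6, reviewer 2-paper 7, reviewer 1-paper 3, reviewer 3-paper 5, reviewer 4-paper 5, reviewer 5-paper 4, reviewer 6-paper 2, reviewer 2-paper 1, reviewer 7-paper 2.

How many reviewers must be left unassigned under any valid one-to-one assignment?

A valid assignment of size 6: reviewer 1-paper 8, reviewer 2-paper 7, reviewer 3-paper 5, reviewer 5-paper 6, reviewer 6-paper 4, reviewer 7-paper 2.
The set {reviewer 3, reviewer 4} has only 1 neighbour ({paper 5}), so by Hall's theorem at most 6 of the 7 reviewers can be matched.
That matches 6 of the 7, leaving 1 unmatched; no matching can do better.

1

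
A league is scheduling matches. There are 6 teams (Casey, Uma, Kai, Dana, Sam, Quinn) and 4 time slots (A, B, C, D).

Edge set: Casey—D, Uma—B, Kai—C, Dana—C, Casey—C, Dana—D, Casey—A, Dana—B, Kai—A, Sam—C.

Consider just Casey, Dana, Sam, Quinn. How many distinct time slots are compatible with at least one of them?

The union of neighbours of {Casey, Dana, Sam, Quinn} is {A, B, C, D}, which has 4 elements.
Since |N(S)| = 4 ≥ |S| = 4, Hall's condition holds for this subset.

4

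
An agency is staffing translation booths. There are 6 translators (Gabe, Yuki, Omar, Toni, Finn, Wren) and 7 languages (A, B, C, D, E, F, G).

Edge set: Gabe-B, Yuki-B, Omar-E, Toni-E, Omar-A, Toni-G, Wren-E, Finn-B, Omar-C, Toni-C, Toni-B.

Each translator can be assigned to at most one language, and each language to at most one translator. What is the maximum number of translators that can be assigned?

One maximum matching: Gabe–B, Omar–A, Toni–C, Wren–E.
The set {Gabe, Yuki, Finn} has only 1 neighbour ({B}), so by Hall's theorem at most 4 of the 6 translators can be matched.

4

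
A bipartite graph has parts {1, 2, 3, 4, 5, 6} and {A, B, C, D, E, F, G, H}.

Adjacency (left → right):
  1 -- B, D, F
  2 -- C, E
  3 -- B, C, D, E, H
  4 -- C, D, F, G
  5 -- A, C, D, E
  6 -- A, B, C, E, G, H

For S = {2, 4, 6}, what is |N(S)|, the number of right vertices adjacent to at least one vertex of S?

The union of neighbours of {2, 4, 6} is {A, B, C, D, E, F, G, H}, which has 8 elements.
Since |N(S)| = 8 ≥ |S| = 3, Hall's condition holds for this subset.

8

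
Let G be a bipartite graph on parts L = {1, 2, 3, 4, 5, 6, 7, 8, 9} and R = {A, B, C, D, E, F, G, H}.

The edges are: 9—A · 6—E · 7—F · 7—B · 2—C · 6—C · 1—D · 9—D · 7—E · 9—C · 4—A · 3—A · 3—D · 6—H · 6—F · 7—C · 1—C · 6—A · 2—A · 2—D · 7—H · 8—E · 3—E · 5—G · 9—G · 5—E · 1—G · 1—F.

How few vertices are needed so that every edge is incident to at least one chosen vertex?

8

A maximum matching has 8 edges (e.g. 1–F, 2–C, 3–D, 4–A, 5–G, 6–H, 7–B, 8–E).
By König's theorem the minimum vertex cover has the same size. One such cover is {1, 6, 7, A, C, D, E, G}.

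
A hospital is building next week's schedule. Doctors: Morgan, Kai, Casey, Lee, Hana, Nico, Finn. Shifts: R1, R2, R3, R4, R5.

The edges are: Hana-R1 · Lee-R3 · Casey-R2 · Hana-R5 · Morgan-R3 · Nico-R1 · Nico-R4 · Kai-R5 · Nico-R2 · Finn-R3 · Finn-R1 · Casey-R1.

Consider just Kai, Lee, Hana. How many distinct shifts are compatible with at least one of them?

The union of neighbours of {Kai, Lee, Hana} is {R1, R3, R5}, which has 3 elements.
Since |N(S)| = 3 ≥ |S| = 3, Hall's condition holds for this subset.

3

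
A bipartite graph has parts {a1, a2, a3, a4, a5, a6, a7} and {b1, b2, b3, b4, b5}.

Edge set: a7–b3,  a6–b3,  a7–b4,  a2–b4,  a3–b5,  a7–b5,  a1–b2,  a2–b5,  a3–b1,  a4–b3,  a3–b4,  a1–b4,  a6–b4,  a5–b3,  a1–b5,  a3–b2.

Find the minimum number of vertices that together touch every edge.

5

{a1, a3, b3, b4, b5} is a vertex cover of size 5: every edge has an endpoint in this set.
No smaller cover exists because a1–b2, a2–b5, a3–b1, a4–b3, a6–b4 is a matching of size 5, and a cover must include an endpoint of each of these disjoint edges (König's theorem).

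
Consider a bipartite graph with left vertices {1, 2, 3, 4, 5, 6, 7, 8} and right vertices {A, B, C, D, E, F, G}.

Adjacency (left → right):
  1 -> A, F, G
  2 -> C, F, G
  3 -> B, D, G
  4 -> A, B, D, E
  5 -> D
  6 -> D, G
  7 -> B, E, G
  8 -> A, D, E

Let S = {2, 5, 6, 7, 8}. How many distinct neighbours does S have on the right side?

7

The union of neighbours of {2, 5, 6, 7, 8} is {A, B, C, D, E, F, G}, which has 7 elements.
Since |N(S)| = 7 ≥ |S| = 5, Hall's condition holds for this subset.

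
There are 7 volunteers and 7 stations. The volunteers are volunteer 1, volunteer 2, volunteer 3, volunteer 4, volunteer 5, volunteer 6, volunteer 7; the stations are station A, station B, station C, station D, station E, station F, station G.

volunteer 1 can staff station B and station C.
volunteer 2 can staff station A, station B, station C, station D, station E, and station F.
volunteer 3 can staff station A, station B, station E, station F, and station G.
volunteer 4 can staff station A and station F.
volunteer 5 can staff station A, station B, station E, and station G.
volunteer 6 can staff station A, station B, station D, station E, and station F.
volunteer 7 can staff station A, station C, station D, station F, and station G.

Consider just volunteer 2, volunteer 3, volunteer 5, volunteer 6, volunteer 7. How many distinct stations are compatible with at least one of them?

7

The union of neighbours of {volunteer 2, volunteer 3, volunteer 5, volunteer 6, volunteer 7} is {station A, station B, station C, station D, station E, station F, station G}, which has 7 elements.
Since |N(S)| = 7 ≥ |S| = 5, Hall's condition holds for this subset.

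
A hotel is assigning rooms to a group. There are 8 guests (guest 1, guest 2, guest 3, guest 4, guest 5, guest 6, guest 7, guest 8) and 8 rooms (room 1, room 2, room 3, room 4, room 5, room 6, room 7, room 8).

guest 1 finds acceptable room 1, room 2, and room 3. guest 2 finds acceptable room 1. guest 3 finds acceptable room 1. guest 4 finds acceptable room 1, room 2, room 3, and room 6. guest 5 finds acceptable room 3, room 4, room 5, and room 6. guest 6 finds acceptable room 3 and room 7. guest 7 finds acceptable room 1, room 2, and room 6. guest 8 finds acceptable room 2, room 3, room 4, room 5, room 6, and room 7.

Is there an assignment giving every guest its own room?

No

The set {guest 2, guest 3} has only 1 neighbour ({room 1}), so by Hall's theorem at most 7 of the 8 guests can be matched.
Hence no matching covers every guest.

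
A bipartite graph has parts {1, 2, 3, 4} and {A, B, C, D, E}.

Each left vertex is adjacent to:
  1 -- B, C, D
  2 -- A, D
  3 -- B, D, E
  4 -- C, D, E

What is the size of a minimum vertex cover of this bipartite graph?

A maximum matching has 4 edges (e.g. 1–C, 2–D, 3–B, 4–E).
By König's theorem the minimum vertex cover has the same size. One such cover is {1, 2, 3, 4}.

4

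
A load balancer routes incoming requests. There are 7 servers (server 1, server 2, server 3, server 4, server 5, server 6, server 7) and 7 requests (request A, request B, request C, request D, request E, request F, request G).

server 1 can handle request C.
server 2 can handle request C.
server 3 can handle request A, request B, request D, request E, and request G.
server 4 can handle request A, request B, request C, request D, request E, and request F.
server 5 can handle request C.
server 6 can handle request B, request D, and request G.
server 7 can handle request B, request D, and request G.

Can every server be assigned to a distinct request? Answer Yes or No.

No

The set {server 1, server 2, server 5} has only 1 neighbour ({request C}), so by Hall's theorem at most 5 of the 7 servers can be matched.
Hence no matching covers every server.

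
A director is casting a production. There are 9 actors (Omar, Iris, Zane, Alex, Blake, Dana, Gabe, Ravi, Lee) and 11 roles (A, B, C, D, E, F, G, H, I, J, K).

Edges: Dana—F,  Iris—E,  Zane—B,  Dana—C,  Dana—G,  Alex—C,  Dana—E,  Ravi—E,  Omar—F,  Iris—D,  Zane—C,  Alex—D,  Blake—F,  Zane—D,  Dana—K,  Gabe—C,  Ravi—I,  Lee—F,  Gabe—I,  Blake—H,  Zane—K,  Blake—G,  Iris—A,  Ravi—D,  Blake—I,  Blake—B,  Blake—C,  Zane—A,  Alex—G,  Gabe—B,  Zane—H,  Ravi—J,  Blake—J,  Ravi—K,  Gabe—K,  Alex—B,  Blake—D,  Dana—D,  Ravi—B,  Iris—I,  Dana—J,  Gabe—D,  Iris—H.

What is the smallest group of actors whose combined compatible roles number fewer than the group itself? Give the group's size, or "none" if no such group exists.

Take S = {Omar, Lee}. Its neighbourhood is {F}, so |N(S)| = 1 < |S| = 2.
No single vertex violates Hall's condition since each has at least one neighbour, so 2 is the minimum.

2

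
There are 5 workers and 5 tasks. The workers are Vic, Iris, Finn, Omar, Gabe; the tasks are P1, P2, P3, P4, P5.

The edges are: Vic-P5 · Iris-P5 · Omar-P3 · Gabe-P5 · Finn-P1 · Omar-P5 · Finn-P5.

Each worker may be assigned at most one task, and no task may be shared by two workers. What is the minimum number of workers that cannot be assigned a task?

A valid assignment of size 3: Vic–P5, Finn–P1, Omar–P3.
The set {Vic, Iris, Gabe} has only 1 neighbour ({P5}), so by Hall's theorem at most 3 of the 5 workers can be matched.
That matches 3 of the 5, leaving 2 unmatched; no matching can do better.

2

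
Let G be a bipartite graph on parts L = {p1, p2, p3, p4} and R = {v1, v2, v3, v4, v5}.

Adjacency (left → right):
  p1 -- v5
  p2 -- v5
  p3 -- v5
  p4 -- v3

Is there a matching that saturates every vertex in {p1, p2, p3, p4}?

No

The set {p1, p2, p3} has only 1 neighbour ({v5}), so by Hall's theorem at most 2 of the 4 left vertices can be matched.
Hence no matching covers every left vertex.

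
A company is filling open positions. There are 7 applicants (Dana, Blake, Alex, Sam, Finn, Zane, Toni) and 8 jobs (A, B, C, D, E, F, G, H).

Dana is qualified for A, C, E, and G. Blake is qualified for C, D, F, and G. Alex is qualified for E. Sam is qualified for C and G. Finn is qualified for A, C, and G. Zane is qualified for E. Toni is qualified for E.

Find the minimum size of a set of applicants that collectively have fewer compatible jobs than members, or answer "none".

Take S = {Alex, Zane}. Its neighbourhood is {E}, so |N(S)| = 1 < |S| = 2.
No single vertex violates Hall's condition since each has at least one neighbour, so 2 is the minimum.

2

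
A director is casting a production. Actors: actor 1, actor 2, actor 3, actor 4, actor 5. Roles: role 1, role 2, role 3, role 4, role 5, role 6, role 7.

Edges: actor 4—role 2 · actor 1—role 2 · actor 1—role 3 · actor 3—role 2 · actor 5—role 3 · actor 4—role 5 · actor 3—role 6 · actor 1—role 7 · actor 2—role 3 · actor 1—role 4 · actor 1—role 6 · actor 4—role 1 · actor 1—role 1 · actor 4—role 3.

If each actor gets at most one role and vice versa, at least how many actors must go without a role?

For example, pair actor 1→role 7, actor 2→role 3, actor 3→role 2, actor 4→role 5.
The set {actor 2, actor 5} has only 1 neighbour ({role 3}), so by Hall's theorem at most 4 of the 5 actors can be matched.
That matches 4 of the 5, leaving 1 unmatched; no matching can do better.

1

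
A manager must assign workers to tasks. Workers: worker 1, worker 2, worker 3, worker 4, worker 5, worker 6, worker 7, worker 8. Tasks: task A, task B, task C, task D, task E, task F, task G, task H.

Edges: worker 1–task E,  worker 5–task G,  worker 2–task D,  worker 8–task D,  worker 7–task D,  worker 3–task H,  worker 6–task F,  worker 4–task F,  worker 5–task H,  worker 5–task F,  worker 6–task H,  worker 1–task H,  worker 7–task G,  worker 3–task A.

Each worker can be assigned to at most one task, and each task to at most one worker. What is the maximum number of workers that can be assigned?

6

For example, pair worker 1→task E, worker 2→task D, worker 3→task A, worker 4→task F, worker 5→task G, worker 6→task H.
The set {worker 2, worker 4, worker 5, worker 6, worker 7, worker 8} has only 4 neighbours ({task D, task F, task G, task H}), so by Hall's theorem at most 6 of the 8 workers can be matched.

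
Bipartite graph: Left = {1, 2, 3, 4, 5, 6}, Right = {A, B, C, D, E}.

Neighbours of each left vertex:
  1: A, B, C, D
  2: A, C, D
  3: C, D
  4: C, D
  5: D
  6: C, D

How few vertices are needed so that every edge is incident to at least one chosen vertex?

The 4 edges 1–B, 2–A, 3–D, 4–C form a matching, so any vertex cover needs at least 4 vertices (one per matched edge).
Conversely {1, 2, C, D} meets every edge and has exactly 4 vertices, so 4 is optimal.

4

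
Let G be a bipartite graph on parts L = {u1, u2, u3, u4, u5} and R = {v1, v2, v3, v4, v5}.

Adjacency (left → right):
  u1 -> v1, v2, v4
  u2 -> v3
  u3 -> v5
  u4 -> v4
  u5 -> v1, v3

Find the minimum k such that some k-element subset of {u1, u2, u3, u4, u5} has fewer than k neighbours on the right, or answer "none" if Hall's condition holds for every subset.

none

A matching saturating every left vertex exists, for instance u1→v2, u2→v3, u3→v5, u4→v4, u5→v1.
By Hall's marriage theorem, this means |N(S)| ≥ |S| for every subset S, so no violating subset exists.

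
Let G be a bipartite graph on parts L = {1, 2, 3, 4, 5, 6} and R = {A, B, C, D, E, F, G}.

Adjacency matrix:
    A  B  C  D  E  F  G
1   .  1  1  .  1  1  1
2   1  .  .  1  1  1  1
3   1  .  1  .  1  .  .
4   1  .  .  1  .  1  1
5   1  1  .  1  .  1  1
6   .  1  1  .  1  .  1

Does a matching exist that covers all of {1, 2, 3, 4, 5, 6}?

For example, pair 1–E, 2–A, 3–C, 4–F, 5–G, 6–B.
Every left vertex is matched, so this matching saturates all of them.

Yes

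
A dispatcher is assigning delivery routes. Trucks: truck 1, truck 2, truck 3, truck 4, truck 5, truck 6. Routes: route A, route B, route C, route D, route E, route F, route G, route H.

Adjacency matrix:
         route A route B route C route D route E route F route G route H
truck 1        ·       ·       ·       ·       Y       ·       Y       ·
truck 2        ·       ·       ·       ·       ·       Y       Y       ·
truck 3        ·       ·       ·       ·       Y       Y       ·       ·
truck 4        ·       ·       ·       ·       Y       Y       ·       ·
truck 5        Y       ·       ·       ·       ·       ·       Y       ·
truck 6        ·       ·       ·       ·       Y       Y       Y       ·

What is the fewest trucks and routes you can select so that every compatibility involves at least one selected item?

{truck 5, route E, route F, route G} is a vertex cover of size 4: every edge has an endpoint in this set.
No smaller cover exists because truck 1–route G, truck 2–route F, truck 3–route E, truck 5–route A is a matching of size 4, and a cover must include an endpoint of each of these disjoint edges (König's theorem).

4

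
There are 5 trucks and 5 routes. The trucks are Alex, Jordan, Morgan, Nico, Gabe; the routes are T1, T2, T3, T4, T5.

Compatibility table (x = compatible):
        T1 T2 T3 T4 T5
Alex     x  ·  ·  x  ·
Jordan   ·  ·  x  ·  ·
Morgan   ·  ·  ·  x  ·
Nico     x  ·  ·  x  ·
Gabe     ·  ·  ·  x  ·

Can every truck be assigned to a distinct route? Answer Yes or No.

No

The set {Alex, Morgan, Nico, Gabe} has only 2 neighbours ({T1, T4}), so by Hall's theorem at most 3 of the 5 trucks can be matched.
Hence no matching covers every truck.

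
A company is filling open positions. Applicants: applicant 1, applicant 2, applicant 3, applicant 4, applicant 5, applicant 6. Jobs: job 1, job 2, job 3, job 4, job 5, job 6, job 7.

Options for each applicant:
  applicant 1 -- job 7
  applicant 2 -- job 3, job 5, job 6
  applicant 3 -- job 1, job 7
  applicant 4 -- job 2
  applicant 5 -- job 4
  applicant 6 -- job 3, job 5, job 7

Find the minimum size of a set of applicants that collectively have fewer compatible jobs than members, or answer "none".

A matching saturating every applicant exists, for instance applicant 1→job 7, applicant 2→job 6, applicant 3→job 1, applicant 4→job 2, applicant 5→job 4, applicant 6→job 3.
By Hall's marriage theorem, this means |N(S)| ≥ |S| for every subset S, so no violating subset exists.

none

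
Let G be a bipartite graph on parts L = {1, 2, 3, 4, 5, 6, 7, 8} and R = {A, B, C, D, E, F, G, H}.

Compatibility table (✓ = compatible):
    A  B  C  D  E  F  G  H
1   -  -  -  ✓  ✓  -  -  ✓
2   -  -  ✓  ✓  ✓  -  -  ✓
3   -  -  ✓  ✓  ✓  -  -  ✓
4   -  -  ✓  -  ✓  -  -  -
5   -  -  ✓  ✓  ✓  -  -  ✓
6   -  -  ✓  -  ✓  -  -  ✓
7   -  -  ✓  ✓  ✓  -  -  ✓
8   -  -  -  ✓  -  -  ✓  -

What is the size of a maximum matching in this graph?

5

One maximum matching: 1-H, 2-D, 3-C, 4-E, 8-G.
The set {1, 2, 3, 4, 5, 6, 7} has only 4 neighbours ({C, D, E, H}), so by Hall's theorem at most 5 of the 8 left vertices can be matched.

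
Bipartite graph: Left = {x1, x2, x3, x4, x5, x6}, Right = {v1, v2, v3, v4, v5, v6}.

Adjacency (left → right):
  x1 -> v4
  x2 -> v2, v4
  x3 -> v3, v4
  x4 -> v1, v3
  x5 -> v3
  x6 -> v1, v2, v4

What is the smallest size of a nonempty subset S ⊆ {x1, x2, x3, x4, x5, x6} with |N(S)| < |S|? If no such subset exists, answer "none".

Take S = {x1, x3, x5}. Its neighbourhood is {v3, v4}, so |N(S)| = 2 < |S| = 3.
Every subset of size less than 3 has at least as many neighbours as members, so 3 is the minimum.

3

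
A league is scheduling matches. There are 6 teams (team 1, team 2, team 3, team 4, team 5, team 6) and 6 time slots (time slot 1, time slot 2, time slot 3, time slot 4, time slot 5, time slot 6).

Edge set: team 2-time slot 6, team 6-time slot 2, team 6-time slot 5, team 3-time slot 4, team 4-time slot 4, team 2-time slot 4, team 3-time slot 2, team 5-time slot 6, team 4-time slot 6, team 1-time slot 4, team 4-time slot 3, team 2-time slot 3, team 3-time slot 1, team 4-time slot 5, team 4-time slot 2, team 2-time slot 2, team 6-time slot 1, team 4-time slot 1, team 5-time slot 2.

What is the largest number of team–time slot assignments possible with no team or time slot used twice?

A valid assignment of size 6: team 1–time slot 4, team 2–time slot 3, team 3–time slot 1, team 4–time slot 5, team 5–time slot 6, team 6–time slot 2.
All 6 teams are matched, so no larger matching exists.

6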